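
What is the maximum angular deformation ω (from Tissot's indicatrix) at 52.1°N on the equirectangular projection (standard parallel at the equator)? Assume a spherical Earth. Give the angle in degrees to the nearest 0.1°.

27.6°

In the plate carrée (x = Rλ, y = Rφ), meridians are true-scale (h = 1) and parallels are stretched by k = sec φ.
At 52.1°: h = 1.000, k = 1.628; principal scales a = 1.628, b = 1.000.
sin(ω/2) = (a − b)/(a + b) = 0.6279/2.628 = 0.2389, so ω = 2 arcsin(0.2389) ≈ 27.6°.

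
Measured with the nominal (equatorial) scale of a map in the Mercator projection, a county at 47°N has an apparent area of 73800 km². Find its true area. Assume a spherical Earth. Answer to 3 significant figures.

The Mercator projection is conformal; its linear scale factor is the same in every direction and equals sec φ = 1/cos φ.
Areal scale = k² = sec²φ = 1/cos²(47°) = 1/0.6820² = 2.150.
True area = apparent / (areal scale) = 73800 / 2.150 ≈ 34300 km².

34300 km²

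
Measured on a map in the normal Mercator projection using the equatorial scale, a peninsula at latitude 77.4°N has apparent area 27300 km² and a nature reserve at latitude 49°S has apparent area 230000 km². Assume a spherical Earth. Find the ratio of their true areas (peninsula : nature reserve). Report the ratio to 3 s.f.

0.0131

Mercator's areal exaggeration is sec²φ; hence true area = (apparent area) · cos²φ.
True area of peninsula: 27300 × cos²(77.4°) = 27300 × 0.04759 = 1299 km².
True area of nature reserve: 230000 × cos²(49°) = 230000 × 0.4304 = 99000 km².
Ratio = 1299 / 99000 ≈ 0.0131.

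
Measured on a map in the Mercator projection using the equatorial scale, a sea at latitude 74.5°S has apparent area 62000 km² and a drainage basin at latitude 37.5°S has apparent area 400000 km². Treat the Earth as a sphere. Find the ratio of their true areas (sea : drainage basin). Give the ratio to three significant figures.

0.0176

Mercator's areal exaggeration is sec²φ; hence true area = (apparent area) · cos²φ.
True area of sea: 62000 × cos²(74.5°) = 62000 × 0.07142 = 4428 km².
True area of drainage basin: 400000 × cos²(37.5°) = 400000 × 0.6294 = 251800 km².
Ratio = 4428 / 251800 ≈ 0.0176.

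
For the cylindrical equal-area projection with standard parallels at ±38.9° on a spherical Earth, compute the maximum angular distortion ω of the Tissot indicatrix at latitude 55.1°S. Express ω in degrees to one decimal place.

34.7°

For cylindrical equal-area with standard parallel φ₀, h = cos φ / cos φ₀ and k = cos φ₀ / cos φ, so h·k = 1.
At 55.1°: h = 0.7352, k = 1.360; principal scales a = 1.360, b = 0.7352.
sin(ω/2) = (a − b)/(a + b) = 0.6250/2.095 = 0.2983, so ω = 2 arcsin(0.2983) ≈ 34.7°.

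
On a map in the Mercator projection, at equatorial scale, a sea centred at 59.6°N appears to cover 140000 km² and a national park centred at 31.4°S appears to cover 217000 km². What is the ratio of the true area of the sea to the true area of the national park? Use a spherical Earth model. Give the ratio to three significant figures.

0.227

Since Mercator area scale is 1/cos²φ, the true area equals the apparent area multiplied by cos²φ.
True area of sea: 140000 × cos²(59.6°) = 140000 × 0.2561 = 35850 km².
True area of national park: 217000 × cos²(31.4°) = 217000 × 0.7285 = 158100 km².
Ratio = 35850 / 158100 ≈ 0.227.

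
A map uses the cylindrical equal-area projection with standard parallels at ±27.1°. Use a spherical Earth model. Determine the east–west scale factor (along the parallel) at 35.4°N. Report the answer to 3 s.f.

For cylindrical equal-area with standard parallel φ₀, h = cos φ / cos φ₀ and k = cos φ₀ / cos φ, so h·k = 1.
k = cos 27.1° / cos 35.4° = 0.8902/0.8151 = 1.092.

1.09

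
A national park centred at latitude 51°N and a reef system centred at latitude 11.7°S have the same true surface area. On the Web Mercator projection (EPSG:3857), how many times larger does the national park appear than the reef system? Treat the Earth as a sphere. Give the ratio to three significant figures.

2.42

Mercator is conformal with k = sec φ, so areal scale = k² = sec²φ.
At 51°: sec²(51°) = 1/0.6293² = 2.525.
At 11.7°: sec²(11.7°) = 1/0.9792² = 1.043.
Ratio = 2.525/1.043 = cos²(11.7°)/cos²(51°) ≈ 2.42.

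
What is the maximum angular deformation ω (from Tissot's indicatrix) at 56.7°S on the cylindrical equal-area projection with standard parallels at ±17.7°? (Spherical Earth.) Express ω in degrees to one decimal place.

60.2°

Cylindrical equal-area (φ₀ = 17.7°): h = cos φ / cos 17.7° along meridians, k = cos 17.7° / cos φ along parallels; h·k = 1.
At 56.7°: h = 0.5763, k = 1.735; principal scales a = 1.735, b = 0.5763.
sin(ω/2) = (a − b)/(a + b) = 1.159/2.311 = 0.5014, so ω = 2 arcsin(0.5014) ≈ 60.2°.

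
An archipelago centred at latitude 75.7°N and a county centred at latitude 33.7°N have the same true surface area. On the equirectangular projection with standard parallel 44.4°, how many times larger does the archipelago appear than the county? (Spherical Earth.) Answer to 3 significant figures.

3.37

The equidistant cylindrical projection with φ₀ = 44.4° has h = 1 (meridians true) and k = cos φ₀ / cos φ along parallels.
Areal scale at 75.7°: h·k = 1.000 × 2.893 = 2.893.
Areal scale at 33.7°: h·k = 1.000 × 0.8588 = 0.8588.
Ratio = 2.893/0.8588 ≈ 3.37.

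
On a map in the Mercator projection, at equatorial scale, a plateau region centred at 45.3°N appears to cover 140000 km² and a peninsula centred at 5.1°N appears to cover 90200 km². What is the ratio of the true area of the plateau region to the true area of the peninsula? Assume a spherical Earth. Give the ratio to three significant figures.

0.774

On Mercator the areal scale is sec²φ, so true area = apparent × cos²φ.
True area of plateau region: 140000 × cos²(45.3°) = 140000 × 0.4948 = 69270 km².
True area of peninsula: 90200 × cos²(5.1°) = 90200 × 0.9921 = 89490 km².
Ratio = 69270 / 89490 ≈ 0.774.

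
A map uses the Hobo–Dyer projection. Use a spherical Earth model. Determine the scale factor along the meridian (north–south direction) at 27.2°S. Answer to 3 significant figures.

1.12

The Hobo–Dyer projection is cylindrical equal-area with φ₀ = 37.5°. A cylindrical equal-area projection with standard parallel φ₀ has meridian scale h = cos φ / cos φ₀ and parallel scale k = cos φ₀ / cos φ (so areas are preserved, h·k = 1).
h = cos 27.2° / cos 37.5° = 0.8894/0.7934 = 1.121.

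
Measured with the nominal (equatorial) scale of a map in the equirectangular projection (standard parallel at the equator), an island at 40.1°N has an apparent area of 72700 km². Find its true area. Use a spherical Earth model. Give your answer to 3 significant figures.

Plate carrée maps x = Rλ, y = Rφ. The meridian scale is h = 1 and the parallel scale is k = 1/cos φ = sec φ.
Areal scale = h·k = 1 × sec φ; at 40.1°, h = 1.000, k = 1.307, so h·k = 1.307.
True area = apparent / (areal scale) = 72700 / 1.307 ≈ 55600 km².

55600 km²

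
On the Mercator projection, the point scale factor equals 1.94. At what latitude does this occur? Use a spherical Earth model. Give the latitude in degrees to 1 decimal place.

59.0°

Mercator scale is k = sec φ = 1/cos φ.
1/cos φ = 1.94  ⇒  cos φ = 0.5155  ⇒  φ = arccos(0.5155) ≈ 59.0°.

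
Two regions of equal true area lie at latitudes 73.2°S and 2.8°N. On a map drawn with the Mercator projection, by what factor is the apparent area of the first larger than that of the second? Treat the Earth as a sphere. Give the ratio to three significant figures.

11.9

Mercator is conformal with k = sec φ, so areal scale = k² = sec²φ.
At 73.2°: sec²(73.2°) = 1/0.2890² = 11.97.
At 2.8°: sec²(2.8°) = 1/0.9988² = 1.002.
Ratio = 11.97/1.002 = cos²(2.8°)/cos²(73.2°) ≈ 11.9.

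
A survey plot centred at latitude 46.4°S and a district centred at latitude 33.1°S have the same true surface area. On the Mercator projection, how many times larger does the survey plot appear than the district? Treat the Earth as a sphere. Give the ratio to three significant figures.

Mercator areal scale is sec²φ.
At 46.4°: sec²(46.4°) = 1/0.6896² = 2.103.
At 33.1°: sec²(33.1°) = 1/0.8377² = 1.425.
Ratio = 2.103/1.425 = cos²(33.1°)/cos²(46.4°) ≈ 1.48.

1.48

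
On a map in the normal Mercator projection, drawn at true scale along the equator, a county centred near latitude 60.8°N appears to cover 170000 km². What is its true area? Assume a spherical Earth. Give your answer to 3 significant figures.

40500 km²

Mercator is conformal, so the point scale is isotropic: h = k = sec φ = 1/cos φ.
Areal scale = k² = sec²φ = 1/cos²(60.8°) = 1/0.4879² = 4.202.
True area = apparent / (areal scale) = 170000 / 4.202 ≈ 40500 km².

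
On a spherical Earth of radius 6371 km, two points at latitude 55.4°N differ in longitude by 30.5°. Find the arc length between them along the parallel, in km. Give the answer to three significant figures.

Arc length along a parallel = R cos φ · Δλ (with Δλ in radians).
= 6371 × cos 55.4° × (30.5° × π/180) = 6371 × 0.5678 × 0.5323 ≈ 1930 km.

1930 km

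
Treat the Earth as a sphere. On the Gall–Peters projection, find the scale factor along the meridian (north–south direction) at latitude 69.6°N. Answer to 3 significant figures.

The Gall–Peters projection is cylindrical equal-area with φ₀ = 45°. A cylindrical equal-area projection with standard parallel φ₀ has meridian scale h = cos φ / cos φ₀ and parallel scale k = cos φ₀ / cos φ (so areas are preserved, h·k = 1).
h = cos 69.6° / cos 45° = 0.3486/0.7071 = 0.4930.

0.493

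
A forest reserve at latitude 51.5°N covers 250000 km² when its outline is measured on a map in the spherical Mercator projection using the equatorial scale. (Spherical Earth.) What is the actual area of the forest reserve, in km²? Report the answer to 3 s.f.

For Mercator, h = k = sec φ (a conformal cylindrical projection has a single point scale, 1/cos φ).
Areal scale = k² = sec²φ = 1/cos²(51.5°) = 1/0.6225² = 2.580.
True area = apparent / (areal scale) = 250000 / 2.580 ≈ 96900 km².

96900 km²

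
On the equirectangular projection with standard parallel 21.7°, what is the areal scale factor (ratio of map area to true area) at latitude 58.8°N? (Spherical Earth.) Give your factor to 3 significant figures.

1.79

The equidistant cylindrical projection with φ₀ = 21.7° has h = 1 (meridians true) and k = cos φ₀ / cos φ along parallels.
Areal scale = h·k = 1 × cos φ₀ / cos φ; at 58.8°, h = 1.000, k = 1.794, so h·k = 1.794.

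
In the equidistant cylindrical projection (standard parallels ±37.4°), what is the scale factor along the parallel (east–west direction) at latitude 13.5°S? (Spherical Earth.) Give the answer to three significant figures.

0.817

In the equirectangular projection with standard parallel φ₀ = 37.4° (x = Rλ cos φ₀, y = Rφ), meridians are true-scale (h = 1) and the parallel scale is k = cos φ₀ / cos φ.
k = cos 37.4° / cos 13.5° = 0.7944/0.9724 = 0.8170.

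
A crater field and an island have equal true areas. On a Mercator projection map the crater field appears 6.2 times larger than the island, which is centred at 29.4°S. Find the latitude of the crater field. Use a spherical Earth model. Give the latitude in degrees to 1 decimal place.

69.5°

Mercator areal scale is sec²φ, so apparent-area ratio = sec²φ₁ / sec²φ₂ = cos²φ₂ / cos²φ₁.
cos²φ₂ / cos²φ₁ = 6.2  ⇒  cos φ₁ = cos 29.4° / √6.2 = 0.8712/2.490 = 0.3499.
φ₁ = arccos(0.3499) ≈ 69.5°.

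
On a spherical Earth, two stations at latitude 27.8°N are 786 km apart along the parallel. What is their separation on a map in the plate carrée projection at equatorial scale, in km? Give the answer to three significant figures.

889 km

For the equirectangular projection with φ₀ = 0 (plate carrée), h = 1 along meridians and k = sec φ along parallels.
Along the parallel, k = sec 27.8° = 1/0.8846 = 1.130.
Map distance = 786 × 1.130 ≈ 889 km.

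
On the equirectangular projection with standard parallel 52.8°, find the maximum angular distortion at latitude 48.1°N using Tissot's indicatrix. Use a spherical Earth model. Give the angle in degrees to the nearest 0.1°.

The equidistant cylindrical projection with φ₀ = 52.8° has h = 1 (meridians true) and k = cos φ₀ / cos φ along parallels.
At 48.1°: h = 1.000, k = 0.9053; principal scales a = 1.000, b = 0.9053.
sin(ω/2) = (a − b)/(a + b) = 0.09468/1.905 = 0.04969, so ω = 2 arcsin(0.04969) ≈ 5.7°.

5.7°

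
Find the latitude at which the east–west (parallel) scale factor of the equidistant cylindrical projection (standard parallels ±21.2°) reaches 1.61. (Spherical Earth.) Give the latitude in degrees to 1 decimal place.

54.6°

In the equirectangular projection with standard parallel φ₀ = 21.2° (x = Rλ cos φ₀, y = Rφ), meridians are true-scale (h = 1) and the parallel scale is k = cos φ₀ / cos φ.
k = cos φ₀ / cos φ = 1.61  ⇒  cos φ = cos 21.2° / 1.61 = 0.5791.
φ = arccos(0.5791) ≈ 54.6°.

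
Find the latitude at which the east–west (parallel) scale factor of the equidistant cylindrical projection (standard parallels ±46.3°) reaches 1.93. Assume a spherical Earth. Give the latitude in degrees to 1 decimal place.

69.0°

In the equirectangular projection with standard parallel φ₀ = 46.3° (x = Rλ cos φ₀, y = Rφ), meridians are true-scale (h = 1) and the parallel scale is k = cos φ₀ / cos φ.
k = cos φ₀ / cos φ = 1.93  ⇒  cos φ = cos 46.3° / 1.93 = 0.3580.
φ = arccos(0.3580) ≈ 69.0°.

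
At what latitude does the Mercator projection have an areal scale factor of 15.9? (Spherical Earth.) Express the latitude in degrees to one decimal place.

75.5°

Mercator areal scale is sec²φ.
sec²φ = 15.9  ⇒  cos²φ = 0.06289  ⇒  cos φ = 0.2508.
φ = arccos(0.2508) ≈ 75.5°.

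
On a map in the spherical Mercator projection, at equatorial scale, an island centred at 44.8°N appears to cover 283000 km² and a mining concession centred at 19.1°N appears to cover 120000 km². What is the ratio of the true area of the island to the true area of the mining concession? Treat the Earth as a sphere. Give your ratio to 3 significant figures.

1.33

Mercator's areal exaggeration is sec²φ; hence true area = (apparent area) · cos²φ.
True area of island: 283000 × cos²(44.8°) = 283000 × 0.5035 = 142500 km².
True area of mining concession: 120000 × cos²(19.1°) = 120000 × 0.8929 = 107200 km².
Ratio = 142500 / 107200 ≈ 1.33.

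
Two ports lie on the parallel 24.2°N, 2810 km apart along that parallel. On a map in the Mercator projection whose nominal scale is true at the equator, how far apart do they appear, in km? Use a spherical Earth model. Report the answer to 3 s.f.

3080 km

For Mercator, h = k = sec φ (a conformal cylindrical projection has a single point scale, 1/cos φ).
Along the parallel, k = sec 24.2° = 1/0.9121 = 1.096.
Map distance = 2810 × 1.096 ≈ 3080 km.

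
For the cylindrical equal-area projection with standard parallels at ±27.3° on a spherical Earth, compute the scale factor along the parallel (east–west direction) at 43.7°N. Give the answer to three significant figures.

A cylindrical equal-area projection with standard parallel φ₀ has meridian scale h = cos φ / cos φ₀ and parallel scale k = cos φ₀ / cos φ (so areas are preserved, h·k = 1).
k = cos 27.3° / cos 43.7° = 0.8886/0.7230 = 1.229.

1.23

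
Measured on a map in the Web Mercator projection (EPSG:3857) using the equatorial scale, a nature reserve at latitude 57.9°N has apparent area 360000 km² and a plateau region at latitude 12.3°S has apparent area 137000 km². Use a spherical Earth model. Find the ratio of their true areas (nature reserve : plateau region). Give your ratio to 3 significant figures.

0.777

Mercator's areal exaggeration is sec²φ; hence true area = (apparent area) · cos²φ.
True area of nature reserve: 360000 × cos²(57.9°) = 360000 × 0.2824 = 101700 km².
True area of plateau region: 137000 × cos²(12.3°) = 137000 × 0.9546 = 130800 km².
Ratio = 101700 / 130800 ≈ 0.777.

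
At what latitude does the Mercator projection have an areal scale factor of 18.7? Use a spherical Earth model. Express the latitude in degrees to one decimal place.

Mercator areal scale is sec²φ.
sec²φ = 18.7  ⇒  cos²φ = 0.05348  ⇒  cos φ = 0.2312.
φ = arccos(0.2312) ≈ 76.6°.

76.6°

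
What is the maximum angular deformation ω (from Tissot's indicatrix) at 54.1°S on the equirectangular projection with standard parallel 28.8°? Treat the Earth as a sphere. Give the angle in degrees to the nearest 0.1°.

In the equirectangular projection with standard parallel φ₀ = 28.8° (x = Rλ cos φ₀, y = Rφ), meridians are true-scale (h = 1) and the parallel scale is k = cos φ₀ / cos φ.
At 54.1°: h = 1.000, k = 1.494; principal scales a = 1.494, b = 1.000.
sin(ω/2) = (a − b)/(a + b) = 0.4945/2.494 = 0.1982, so ω = 2 arcsin(0.1982) ≈ 22.9°.

22.9°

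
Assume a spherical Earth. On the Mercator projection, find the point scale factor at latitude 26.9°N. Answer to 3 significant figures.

1.12

The Mercator projection is conformal; its linear scale factor is the same in every direction and equals sec φ = 1/cos φ.
k = 1/cos 26.9° = 1/0.8918 = 1.121.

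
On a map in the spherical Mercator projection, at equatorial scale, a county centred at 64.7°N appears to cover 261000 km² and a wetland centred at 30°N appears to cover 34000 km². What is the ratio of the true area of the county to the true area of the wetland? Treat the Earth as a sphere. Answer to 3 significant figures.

1.87

Mercator's areal exaggeration is sec²φ; hence true area = (apparent area) · cos²φ.
True area of county: 261000 × cos²(64.7°) = 261000 × 0.1826 = 47670 km².
True area of wetland: 34000 × cos²(30°) = 34000 × 0.7500 = 25500 km².
Ratio = 47670 / 25500 ≈ 1.87.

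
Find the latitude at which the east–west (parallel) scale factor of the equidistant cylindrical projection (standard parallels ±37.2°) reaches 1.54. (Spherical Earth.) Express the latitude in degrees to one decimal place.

58.9°

In the equirectangular projection with standard parallel φ₀ = 37.2° (x = Rλ cos φ₀, y = Rφ), meridians are true-scale (h = 1) and the parallel scale is k = cos φ₀ / cos φ.
k = cos φ₀ / cos φ = 1.54  ⇒  cos φ = cos 37.2° / 1.54 = 0.5172.
φ = arccos(0.5172) ≈ 58.9°.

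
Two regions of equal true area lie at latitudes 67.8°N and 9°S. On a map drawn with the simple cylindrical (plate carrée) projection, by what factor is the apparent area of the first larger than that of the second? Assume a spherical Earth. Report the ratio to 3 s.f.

In the plate carrée (x = Rλ, y = Rφ), meridians are true-scale (h = 1) and parallels are stretched by k = sec φ.
Areal scale at 67.8°: h·k = 1.000 × 2.647 = 2.647.
Areal scale at 9°: h·k = 1.000 × 1.012 = 1.012.
Ratio = 2.647/1.012 ≈ 2.61.

2.61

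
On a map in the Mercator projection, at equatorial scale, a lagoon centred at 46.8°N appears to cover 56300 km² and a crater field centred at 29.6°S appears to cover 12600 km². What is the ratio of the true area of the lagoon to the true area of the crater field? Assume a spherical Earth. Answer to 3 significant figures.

2.77

Mercator's areal exaggeration is sec²φ; hence true area = (apparent area) · cos²φ.
True area of lagoon: 56300 × cos²(46.8°) = 56300 × 0.4686 = 26380 km².
True area of crater field: 12600 × cos²(29.6°) = 12600 × 0.7560 = 9526 km².
Ratio = 26380 / 9526 ≈ 2.77.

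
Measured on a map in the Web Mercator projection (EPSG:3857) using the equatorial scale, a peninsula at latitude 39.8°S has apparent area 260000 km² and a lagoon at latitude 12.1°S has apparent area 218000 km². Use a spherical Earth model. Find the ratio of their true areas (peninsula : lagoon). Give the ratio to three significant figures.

On Mercator the areal scale is sec²φ, so true area = apparent × cos²φ.
True area of peninsula: 260000 × cos²(39.8°) = 260000 × 0.5903 = 153500 km².
True area of lagoon: 218000 × cos²(12.1°) = 218000 × 0.9561 = 208400 km².
Ratio = 153500 / 208400 ≈ 0.736.

0.736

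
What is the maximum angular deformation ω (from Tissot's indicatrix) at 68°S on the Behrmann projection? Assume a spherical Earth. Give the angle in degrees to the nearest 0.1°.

Behrmann is a cylindrical equal-area projection with standard parallels at ±30°. Cylindrical equal-area (φ₀ = 30°): h = cos φ / cos 30° along meridians, k = cos 30° / cos φ along parallels; h·k = 1.
At 68°: h = 0.4326, k = 2.312; principal scales a = 2.312, b = 0.4326.
sin(ω/2) = (a − b)/(a + b) = 1.879/2.744 = 0.6848, so ω = 2 arcsin(0.6848) ≈ 86.4°.

86.4°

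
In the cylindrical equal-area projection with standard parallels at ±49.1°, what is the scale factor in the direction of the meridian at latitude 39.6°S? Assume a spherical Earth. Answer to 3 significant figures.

Cylindrical equal-area (φ₀ = 49.1°): h = cos φ / cos 49.1° along meridians, k = cos 49.1° / cos φ along parallels; h·k = 1.
h = cos 39.6° / cos 49.1° = 0.7705/0.6547 = 1.177.

1.18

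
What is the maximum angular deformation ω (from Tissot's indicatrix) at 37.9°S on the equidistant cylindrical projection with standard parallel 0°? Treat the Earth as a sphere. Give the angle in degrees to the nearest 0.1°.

Plate carrée maps x = Rλ, y = Rφ. The meridian scale is h = 1 and the parallel scale is k = 1/cos φ = sec φ.
At 37.9°: h = 1.000, k = 1.267; principal scales a = 1.267, b = 1.000.
sin(ω/2) = (a − b)/(a + b) = 0.2673/2.267 = 0.1179, so ω = 2 arcsin(0.1179) ≈ 13.5°.

13.5°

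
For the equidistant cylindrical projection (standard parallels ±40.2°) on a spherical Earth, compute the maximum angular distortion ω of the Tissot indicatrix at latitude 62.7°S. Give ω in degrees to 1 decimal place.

28.9°

The equidistant cylindrical projection with φ₀ = 40.2° has h = 1 (meridians true) and k = cos φ₀ / cos φ along parallels.
At 62.7°: h = 1.000, k = 1.665; principal scales a = 1.665, b = 1.000.
sin(ω/2) = (a − b)/(a + b) = 0.6653/2.665 = 0.2496, so ω = 2 arcsin(0.2496) ≈ 28.9°.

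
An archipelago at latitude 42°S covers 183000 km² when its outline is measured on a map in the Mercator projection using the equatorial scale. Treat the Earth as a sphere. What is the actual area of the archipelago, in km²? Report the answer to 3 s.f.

Mercator is conformal, so the point scale is isotropic: h = k = sec φ = 1/cos φ.
Areal scale = k² = sec²φ = 1/cos²(42°) = 1/0.7431² = 1.811.
True area = apparent / (areal scale) = 183000 / 1.811 ≈ 101000 km².

101000 km²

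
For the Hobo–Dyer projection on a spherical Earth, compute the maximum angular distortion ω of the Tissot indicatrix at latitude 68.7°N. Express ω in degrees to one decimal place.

81.6°

The Hobo–Dyer projection is cylindrical equal-area with φ₀ = 37.5°. For cylindrical equal-area with standard parallel φ₀, h = cos φ / cos φ₀ and k = cos φ₀ / cos φ, so h·k = 1.
At 68.7°: h = 0.4579, k = 2.184; principal scales a = 2.184, b = 0.4579.
sin(ω/2) = (a − b)/(a + b) = 1.726/2.642 = 0.6534, so ω = 2 arcsin(0.6534) ≈ 81.6°.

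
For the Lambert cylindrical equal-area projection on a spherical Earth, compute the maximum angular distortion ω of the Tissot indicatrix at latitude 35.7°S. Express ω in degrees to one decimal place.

23.7°

The Lambert cylindrical equal-area projection is the cylindrical equal-area projection with its standard parallel at the equator (φ₀ = 0). For cylindrical equal-area with standard parallel φ₀, h = cos φ / cos φ₀ and k = cos φ₀ / cos φ, so h·k = 1.
At 35.7°: h = 0.8121, k = 1.231; principal scales a = 1.231, b = 0.8121.
sin(ω/2) = (a − b)/(a + b) = 0.4193/2.043 = 0.2052, so ω = 2 arcsin(0.2052) ≈ 23.7°.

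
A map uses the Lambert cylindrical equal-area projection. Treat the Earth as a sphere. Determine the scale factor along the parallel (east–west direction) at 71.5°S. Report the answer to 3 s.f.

The Lambert cylindrical equal-area projection is the cylindrical equal-area projection with its standard parallel at the equator (φ₀ = 0). Cylindrical equal-area (φ₀ = 0°): h = cos φ / cos 0° along meridians, k = cos 0° / cos φ along parallels; h·k = 1.
k = cos 0° / cos 71.5° = 1.000/0.3173 = 3.152.

3.15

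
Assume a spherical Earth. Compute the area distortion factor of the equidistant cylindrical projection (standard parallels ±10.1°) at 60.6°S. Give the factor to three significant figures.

2.01

In the equirectangular projection with standard parallel φ₀ = 10.1° (x = Rλ cos φ₀, y = Rφ), meridians are true-scale (h = 1) and the parallel scale is k = cos φ₀ / cos φ.
Areal scale = h·k = 1 × cos φ₀ / cos φ; at 60.6°, h = 1.000, k = 2.005, so h·k = 2.005.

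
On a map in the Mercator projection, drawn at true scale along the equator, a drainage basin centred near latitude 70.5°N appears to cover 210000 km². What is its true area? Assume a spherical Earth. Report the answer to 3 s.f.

For Mercator, h = k = sec φ (a conformal cylindrical projection has a single point scale, 1/cos φ).
Areal scale = k² = sec²φ = 1/cos²(70.5°) = 1/0.3338² = 8.974.
True area = apparent / (areal scale) = 210000 / 8.974 ≈ 23400 km².

23400 km²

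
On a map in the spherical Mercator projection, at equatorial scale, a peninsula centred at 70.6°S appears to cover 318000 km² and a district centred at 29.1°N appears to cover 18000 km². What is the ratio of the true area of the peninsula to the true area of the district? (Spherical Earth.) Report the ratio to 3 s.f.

On Mercator the areal scale is sec²φ, so true area = apparent × cos²φ.
True area of peninsula: 318000 × cos²(70.6°) = 318000 × 0.1103 = 35090 km².
True area of district: 18000 × cos²(29.1°) = 18000 × 0.7635 = 13740 km².
Ratio = 35090 / 13740 ≈ 2.55.

2.55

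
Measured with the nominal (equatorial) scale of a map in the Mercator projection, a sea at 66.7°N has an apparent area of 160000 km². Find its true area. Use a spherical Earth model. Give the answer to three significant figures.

25000 km²

The Mercator projection is conformal; its linear scale factor is the same in every direction and equals sec φ = 1/cos φ.
Areal scale = k² = sec²φ = 1/cos²(66.7°) = 1/0.3955² = 6.392.
True area = apparent / (areal scale) = 160000 / 6.392 ≈ 25000 km².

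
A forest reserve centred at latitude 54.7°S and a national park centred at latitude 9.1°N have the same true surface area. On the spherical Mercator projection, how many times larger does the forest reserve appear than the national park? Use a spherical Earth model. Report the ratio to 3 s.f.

Mercator areal scale is sec²φ.
At 54.7°: sec²(54.7°) = 1/0.5779² = 2.995.
At 9.1°: sec²(9.1°) = 1/0.9874² = 1.026.
Ratio = 2.995/1.026 = cos²(9.1°)/cos²(54.7°) ≈ 2.92.

2.92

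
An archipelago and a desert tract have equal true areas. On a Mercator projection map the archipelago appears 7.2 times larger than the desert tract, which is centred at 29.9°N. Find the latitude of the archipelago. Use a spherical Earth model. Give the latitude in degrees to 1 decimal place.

Mercator areal scale is sec²φ, so apparent-area ratio = sec²φ₁ / sec²φ₂ = cos²φ₂ / cos²φ₁.
cos²φ₂ / cos²φ₁ = 7.2  ⇒  cos φ₁ = cos 29.9° / √7.2 = 0.8669/2.683 = 0.3231.
φ₁ = arccos(0.3231) ≈ 71.2°.

71.2°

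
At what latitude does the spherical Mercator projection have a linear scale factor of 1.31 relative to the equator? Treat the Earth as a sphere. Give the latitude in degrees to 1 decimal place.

Mercator scale is k = sec φ = 1/cos φ.
1/cos φ = 1.31  ⇒  cos φ = 0.7634  ⇒  φ = arccos(0.7634) ≈ 40.2°.

40.2°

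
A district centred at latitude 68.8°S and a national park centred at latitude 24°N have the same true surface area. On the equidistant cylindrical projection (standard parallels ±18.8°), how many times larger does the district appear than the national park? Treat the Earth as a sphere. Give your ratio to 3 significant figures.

2.53

The equidistant cylindrical projection with φ₀ = 18.8° has h = 1 (meridians true) and k = cos φ₀ / cos φ along parallels.
Areal scale at 68.8°: h·k = 1.000 × 2.618 = 2.618.
Areal scale at 24°: h·k = 1.000 × 1.036 = 1.036.
Ratio = 2.618/1.036 ≈ 2.53.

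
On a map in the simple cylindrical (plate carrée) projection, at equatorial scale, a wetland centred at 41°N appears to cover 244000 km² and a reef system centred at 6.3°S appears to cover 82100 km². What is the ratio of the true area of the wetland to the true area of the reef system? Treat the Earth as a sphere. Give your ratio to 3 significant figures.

2.26

Plate carrée has h = 1 and k = sec φ, giving areal scale sec φ; true area = (apparent area) · cos φ.
True area of wetland: 244000 × cos(41°) = 244000 × 0.7547 = 184100 km².
True area of reef system: 82100 × cos(6.3°) = 82100 × 0.9940 = 81600 km².
Ratio = 184100 / 81600 ≈ 2.26.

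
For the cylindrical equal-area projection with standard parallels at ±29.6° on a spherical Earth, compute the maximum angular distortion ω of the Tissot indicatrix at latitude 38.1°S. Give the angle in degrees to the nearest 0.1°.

A cylindrical equal-area projection with standard parallel φ₀ has meridian scale h = cos φ / cos φ₀ and parallel scale k = cos φ₀ / cos φ (so areas are preserved, h·k = 1).
At 38.1°: h = 0.9050, k = 1.105; principal scales a = 1.105, b = 0.9050.
sin(ω/2) = (a − b)/(a + b) = 0.1999/2.010 = 0.09944, so ω = 2 arcsin(0.09944) ≈ 11.4°.

11.4°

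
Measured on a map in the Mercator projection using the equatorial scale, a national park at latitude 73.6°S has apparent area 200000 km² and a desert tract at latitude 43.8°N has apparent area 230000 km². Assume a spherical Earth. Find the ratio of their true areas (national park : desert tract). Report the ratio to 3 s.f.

Mercator's areal exaggeration is sec²φ; hence true area = (apparent area) · cos²φ.
True area of national park: 200000 × cos²(73.6°) = 200000 × 0.07972 = 15940 km².
True area of desert tract: 230000 × cos²(43.8°) = 230000 × 0.5209 = 119800 km².
Ratio = 15940 / 119800 ≈ 0.133.

0.133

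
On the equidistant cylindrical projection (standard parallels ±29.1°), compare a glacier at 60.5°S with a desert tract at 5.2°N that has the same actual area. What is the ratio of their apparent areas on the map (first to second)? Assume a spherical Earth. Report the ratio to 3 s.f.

2.02

The equidistant cylindrical projection with φ₀ = 29.1° has h = 1 (meridians true) and k = cos φ₀ / cos φ along parallels.
Areal scale at 60.5°: h·k = 1.000 × 1.774 = 1.774.
Areal scale at 5.2°: h·k = 1.000 × 0.8774 = 0.8774.
Ratio = 1.774/0.8774 ≈ 2.02.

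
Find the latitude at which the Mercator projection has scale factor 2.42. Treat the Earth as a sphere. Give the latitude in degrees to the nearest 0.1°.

Mercator scale is k = sec φ = 1/cos φ.
1/cos φ = 2.42  ⇒  cos φ = 0.4132  ⇒  φ = arccos(0.4132) ≈ 65.6°.

65.6°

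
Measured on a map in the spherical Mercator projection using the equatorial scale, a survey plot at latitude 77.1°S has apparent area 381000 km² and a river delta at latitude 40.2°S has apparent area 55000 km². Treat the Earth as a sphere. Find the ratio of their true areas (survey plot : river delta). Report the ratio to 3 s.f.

0.592

Mercator's areal exaggeration is sec²φ; hence true area = (apparent area) · cos²φ.
True area of survey plot: 381000 × cos²(77.1°) = 381000 × 0.04984 = 18990 km².
True area of river delta: 55000 × cos²(40.2°) = 55000 × 0.5834 = 32090 km².
Ratio = 18990 / 32090 ≈ 0.592.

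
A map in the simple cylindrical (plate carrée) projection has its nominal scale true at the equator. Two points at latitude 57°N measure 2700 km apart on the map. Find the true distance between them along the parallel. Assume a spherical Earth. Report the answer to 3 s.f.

1470 km

In the plate carrée (x = Rλ, y = Rφ), meridians are true-scale (h = 1) and parallels are stretched by k = sec φ.
Along the parallel at 57°, map distances are exaggerated by k = sec 57° = 1.836.
True distance = 2700 / 1.836 = 2700 × cos 57° ≈ 1470 km.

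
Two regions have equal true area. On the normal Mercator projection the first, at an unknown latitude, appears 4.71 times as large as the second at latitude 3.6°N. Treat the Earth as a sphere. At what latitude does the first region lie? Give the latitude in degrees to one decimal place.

62.6°

For equal true areas on Mercator, apparent areas scale as sec²φ, so the ratio is cos²φ₂ / cos²φ₁.
cos²φ₂ / cos²φ₁ = 4.71  ⇒  cos φ₁ = cos 3.6° / √4.71 = 0.9980/2.170 = 0.4599.
φ₁ = arccos(0.4599) ≈ 62.6°.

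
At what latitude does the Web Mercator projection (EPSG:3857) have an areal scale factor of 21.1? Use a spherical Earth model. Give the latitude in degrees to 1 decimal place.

77.4°

Mercator areal scale is sec²φ.
sec²φ = 21.1  ⇒  cos²φ = 0.04739  ⇒  cos φ = 0.2177.
φ = arccos(0.2177) ≈ 77.4°.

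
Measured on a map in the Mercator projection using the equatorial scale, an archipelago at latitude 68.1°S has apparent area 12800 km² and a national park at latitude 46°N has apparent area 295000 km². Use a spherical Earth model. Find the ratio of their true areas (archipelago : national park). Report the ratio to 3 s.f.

0.0125

Mercator's areal exaggeration is sec²φ; hence true area = (apparent area) · cos²φ.
True area of archipelago: 12800 × cos²(68.1°) = 12800 × 0.1391 = 1781 km².
True area of national park: 295000 × cos²(46°) = 295000 × 0.4826 = 142400 km².
Ratio = 1781 / 142400 ≈ 0.0125.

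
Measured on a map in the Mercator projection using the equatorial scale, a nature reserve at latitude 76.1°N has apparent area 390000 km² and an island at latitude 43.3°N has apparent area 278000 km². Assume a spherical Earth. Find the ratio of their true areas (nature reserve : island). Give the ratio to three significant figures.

0.153

Mercator's areal exaggeration is sec²φ; hence true area = (apparent area) · cos²φ.
True area of nature reserve: 390000 × cos²(76.1°) = 390000 × 0.05771 = 22510 km².
True area of island: 278000 × cos²(43.3°) = 278000 × 0.5297 = 147200 km².
Ratio = 22510 / 147200 ≈ 0.153.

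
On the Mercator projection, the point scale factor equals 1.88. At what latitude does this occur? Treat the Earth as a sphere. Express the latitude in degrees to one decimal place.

Mercator scale is k = sec φ = 1/cos φ.
1/cos φ = 1.88  ⇒  cos φ = 0.5319  ⇒  φ = arccos(0.5319) ≈ 57.9°.

57.9°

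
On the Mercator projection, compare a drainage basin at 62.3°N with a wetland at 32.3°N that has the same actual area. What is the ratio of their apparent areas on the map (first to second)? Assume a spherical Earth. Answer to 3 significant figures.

3.31

On Mercator, area is exaggerated by sec²φ = 1/cos²φ.
At 62.3°: sec²(62.3°) = 1/0.4648² = 4.628.
At 32.3°: sec²(32.3°) = 1/0.8453² = 1.400.
Ratio = 4.628/1.400 = cos²(32.3°)/cos²(62.3°) ≈ 3.31.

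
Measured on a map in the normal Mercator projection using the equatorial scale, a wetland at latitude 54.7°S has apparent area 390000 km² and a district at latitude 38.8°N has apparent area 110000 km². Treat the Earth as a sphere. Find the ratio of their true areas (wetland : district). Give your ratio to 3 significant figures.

Since Mercator area scale is 1/cos²φ, the true area equals the apparent area multiplied by cos²φ.
True area of wetland: 390000 × cos²(54.7°) = 390000 × 0.3339 = 130200 km².
True area of district: 110000 × cos²(38.8°) = 110000 × 0.6074 = 66810 km².
Ratio = 130200 / 66810 ≈ 1.95.

1.95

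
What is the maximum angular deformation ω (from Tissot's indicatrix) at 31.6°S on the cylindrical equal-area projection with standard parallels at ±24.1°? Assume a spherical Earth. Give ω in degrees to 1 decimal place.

For cylindrical equal-area with standard parallel φ₀, h = cos φ / cos φ₀ and k = cos φ₀ / cos φ, so h·k = 1.
At 31.6°: h = 0.9331, k = 1.072; principal scales a = 1.072, b = 0.9331.
sin(ω/2) = (a − b)/(a + b) = 0.1387/2.005 = 0.06918, so ω = 2 arcsin(0.06918) ≈ 7.9°.

7.9°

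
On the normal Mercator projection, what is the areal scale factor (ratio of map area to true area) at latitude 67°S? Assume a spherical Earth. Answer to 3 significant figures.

6.55

For Mercator, h = k = sec φ (a conformal cylindrical projection has a single point scale, 1/cos φ).
Areal scale = k² = sec²φ = 1/cos²(67°) = 1/0.3907² = 6.550.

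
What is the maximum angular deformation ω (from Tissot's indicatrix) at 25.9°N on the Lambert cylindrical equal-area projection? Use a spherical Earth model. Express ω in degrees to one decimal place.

12.1°

The Lambert cylindrical equal-area projection is the cylindrical equal-area projection with its standard parallel at the equator (φ₀ = 0). For cylindrical equal-area with standard parallel φ₀, h = cos φ / cos φ₀ and k = cos φ₀ / cos φ, so h·k = 1.
At 25.9°: h = 0.8996, k = 1.112; principal scales a = 1.112, b = 0.8996.
sin(ω/2) = (a − b)/(a + b) = 0.2121/2.011 = 0.1055, so ω = 2 arcsin(0.1055) ≈ 12.1°.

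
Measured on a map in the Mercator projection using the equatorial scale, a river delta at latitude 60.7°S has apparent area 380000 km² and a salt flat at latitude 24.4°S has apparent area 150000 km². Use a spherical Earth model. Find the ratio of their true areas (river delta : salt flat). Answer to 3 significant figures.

0.732

On Mercator the areal scale is sec²φ, so true area = apparent × cos²φ.
True area of river delta: 380000 × cos²(60.7°) = 380000 × 0.2395 = 91010 km².
True area of salt flat: 150000 × cos²(24.4°) = 150000 × 0.8293 = 124400 km².
Ratio = 91010 / 124400 ≈ 0.732.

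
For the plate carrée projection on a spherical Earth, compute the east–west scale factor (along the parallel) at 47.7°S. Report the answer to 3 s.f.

1.49

In the plate carrée (x = Rλ, y = Rφ), meridians are true-scale (h = 1) and parallels are stretched by k = sec φ.
k = 1/cos 47.7° = 1/0.6730 = 1.486.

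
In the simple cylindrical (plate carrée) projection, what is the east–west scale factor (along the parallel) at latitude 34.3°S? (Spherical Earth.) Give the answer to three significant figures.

1.21

In the plate carrée (x = Rλ, y = Rφ), meridians are true-scale (h = 1) and parallels are stretched by k = sec φ.
k = 1/cos 34.3° = 1/0.8261 = 1.211.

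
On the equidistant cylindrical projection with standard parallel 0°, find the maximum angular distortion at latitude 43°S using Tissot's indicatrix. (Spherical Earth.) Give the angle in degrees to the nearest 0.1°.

For the equirectangular projection with φ₀ = 0 (plate carrée), h = 1 along meridians and k = sec φ along parallels.
At 43°: h = 1.000, k = 1.367; principal scales a = 1.367, b = 1.000.
sin(ω/2) = (a − b)/(a + b) = 0.3673/2.367 = 0.1552, so ω = 2 arcsin(0.1552) ≈ 17.9°.

17.9°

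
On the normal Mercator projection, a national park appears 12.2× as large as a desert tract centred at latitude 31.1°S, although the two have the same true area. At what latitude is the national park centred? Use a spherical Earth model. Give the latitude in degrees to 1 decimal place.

75.8°

On Mercator, (apparent₁)/(apparent₂) = sec²φ₁ / sec²φ₂ when true areas are equal.
cos²φ₂ / cos²φ₁ = 12.2  ⇒  cos φ₁ = cos 31.1° / √12.2 = 0.8563/3.493 = 0.2451.
φ₁ = arccos(0.2451) ≈ 75.8°.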